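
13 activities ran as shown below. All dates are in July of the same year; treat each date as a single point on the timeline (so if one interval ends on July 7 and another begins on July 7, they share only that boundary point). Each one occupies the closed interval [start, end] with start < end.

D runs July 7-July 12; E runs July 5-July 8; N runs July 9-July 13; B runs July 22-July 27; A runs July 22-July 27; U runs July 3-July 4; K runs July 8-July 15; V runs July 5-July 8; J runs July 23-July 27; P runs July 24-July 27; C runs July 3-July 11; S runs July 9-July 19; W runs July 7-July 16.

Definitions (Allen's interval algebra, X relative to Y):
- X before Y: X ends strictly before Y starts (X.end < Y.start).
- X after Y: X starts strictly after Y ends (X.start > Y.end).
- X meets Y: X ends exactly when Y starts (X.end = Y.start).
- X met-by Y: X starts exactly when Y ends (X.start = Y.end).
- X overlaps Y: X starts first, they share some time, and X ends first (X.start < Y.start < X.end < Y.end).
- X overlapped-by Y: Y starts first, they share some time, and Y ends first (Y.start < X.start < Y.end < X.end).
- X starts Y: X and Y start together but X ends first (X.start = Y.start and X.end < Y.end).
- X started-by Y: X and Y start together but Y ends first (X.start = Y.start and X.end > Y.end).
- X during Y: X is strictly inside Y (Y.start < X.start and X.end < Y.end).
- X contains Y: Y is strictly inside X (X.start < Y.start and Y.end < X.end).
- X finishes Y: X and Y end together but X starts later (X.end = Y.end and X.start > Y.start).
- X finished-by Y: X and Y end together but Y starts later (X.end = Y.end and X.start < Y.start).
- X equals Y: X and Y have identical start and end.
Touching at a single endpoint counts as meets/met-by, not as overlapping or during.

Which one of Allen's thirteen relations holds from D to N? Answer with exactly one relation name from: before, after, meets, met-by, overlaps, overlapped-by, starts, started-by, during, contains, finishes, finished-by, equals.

overlaps

D = [July 7, July 12]; N = [July 9, July 13].
Compare endpoints: D.start < N.start, D.start < N.end, D.end > N.start, D.end < N.end.
That pattern is 'overlaps'.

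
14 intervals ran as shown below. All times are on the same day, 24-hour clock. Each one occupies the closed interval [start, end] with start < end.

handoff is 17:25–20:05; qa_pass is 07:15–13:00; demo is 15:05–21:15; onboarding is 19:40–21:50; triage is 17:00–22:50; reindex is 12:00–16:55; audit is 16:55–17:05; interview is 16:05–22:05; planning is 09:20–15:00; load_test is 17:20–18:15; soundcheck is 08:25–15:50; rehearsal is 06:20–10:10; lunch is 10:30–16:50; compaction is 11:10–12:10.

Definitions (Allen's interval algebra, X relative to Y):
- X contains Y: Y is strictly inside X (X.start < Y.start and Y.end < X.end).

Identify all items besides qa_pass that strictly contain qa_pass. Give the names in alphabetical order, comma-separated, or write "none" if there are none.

Target qa_pass = [07:15, 13:00].
audit [16:55, 17:05] → after → no.
compaction [11:10, 12:10] → during → no.
demo [15:05, 21:15] → after → no.
handoff [17:25, 20:05] → after → no.
interview [16:05, 22:05] → after → no.
load_test [17:20, 18:15] → after → no.
lunch [10:30, 16:50] → overlapped-by → no.
onboarding [19:40, 21:50] → after → no.
planning [09:20, 15:00] → overlapped-by → no.
rehearsal [06:20, 10:10] → overlaps → no.
reindex [12:00, 16:55] → overlapped-by → no.
soundcheck [08:25, 15:50] → overlapped-by → no.
triage [17:00, 22:50] → after → no.
Result: none.

none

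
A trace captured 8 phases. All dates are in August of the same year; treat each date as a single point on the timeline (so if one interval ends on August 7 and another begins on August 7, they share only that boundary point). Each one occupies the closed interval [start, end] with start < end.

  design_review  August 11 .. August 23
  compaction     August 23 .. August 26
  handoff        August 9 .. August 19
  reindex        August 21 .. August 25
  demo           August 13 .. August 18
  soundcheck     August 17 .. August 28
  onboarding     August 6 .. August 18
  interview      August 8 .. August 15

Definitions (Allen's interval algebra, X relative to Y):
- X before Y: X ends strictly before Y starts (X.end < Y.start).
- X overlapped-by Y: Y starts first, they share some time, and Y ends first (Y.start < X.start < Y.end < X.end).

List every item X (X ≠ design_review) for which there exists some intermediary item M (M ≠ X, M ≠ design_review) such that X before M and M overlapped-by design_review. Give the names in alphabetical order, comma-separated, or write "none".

demo, handoff, interview, onboarding

Target design_review = [August 11, August 23].
Intermediaries M with M overlapped-by design_review: reindex, soundcheck.
Via reindex — items with X before reindex: demo, handoff, interview, onboarding.
Via soundcheck — items with X before soundcheck: interview.
Union: demo, handoff, interview, onboarding.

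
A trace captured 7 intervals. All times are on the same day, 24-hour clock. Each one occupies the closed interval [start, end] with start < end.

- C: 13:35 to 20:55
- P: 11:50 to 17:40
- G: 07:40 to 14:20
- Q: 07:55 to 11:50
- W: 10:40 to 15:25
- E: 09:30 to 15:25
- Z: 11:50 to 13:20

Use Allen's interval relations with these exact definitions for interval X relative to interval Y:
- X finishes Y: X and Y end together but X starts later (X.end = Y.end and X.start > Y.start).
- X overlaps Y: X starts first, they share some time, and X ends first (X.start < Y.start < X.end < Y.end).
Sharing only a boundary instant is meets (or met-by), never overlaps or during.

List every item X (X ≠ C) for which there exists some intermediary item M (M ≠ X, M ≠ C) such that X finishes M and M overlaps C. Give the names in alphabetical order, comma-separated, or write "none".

W

Target C = [13:35, 20:55].
Intermediaries M with M overlaps C: E, G, P, W.
Via E — items with X finishes E: W.
Via G — items with X finishes G: none.
Via P — items with X finishes P: none.
Via W — items with X finishes W: none.
Union: W.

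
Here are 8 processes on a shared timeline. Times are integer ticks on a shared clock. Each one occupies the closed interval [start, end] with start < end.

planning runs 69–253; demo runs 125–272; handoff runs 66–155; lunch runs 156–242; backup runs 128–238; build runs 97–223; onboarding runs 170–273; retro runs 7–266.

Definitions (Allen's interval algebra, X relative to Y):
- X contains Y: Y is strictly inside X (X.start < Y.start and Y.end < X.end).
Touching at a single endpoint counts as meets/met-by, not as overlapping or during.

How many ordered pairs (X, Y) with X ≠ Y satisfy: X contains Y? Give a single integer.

Checking all 56 ordered pairs for relation 'contains'; matching pairs in alphabetical order:
(demo, backup): demo contains backup ✓
(demo, lunch): demo contains lunch ✓
(planning, backup): planning contains backup ✓
(planning, build): planning contains build ✓
(planning, lunch): planning contains lunch ✓
(retro, backup): retro contains backup ✓
(retro, build): retro contains build ✓
(retro, handoff): retro contains handoff ✓
(retro, lunch): retro contains lunch ✓
(retro, planning): retro contains planning ✓
Count: 10.

10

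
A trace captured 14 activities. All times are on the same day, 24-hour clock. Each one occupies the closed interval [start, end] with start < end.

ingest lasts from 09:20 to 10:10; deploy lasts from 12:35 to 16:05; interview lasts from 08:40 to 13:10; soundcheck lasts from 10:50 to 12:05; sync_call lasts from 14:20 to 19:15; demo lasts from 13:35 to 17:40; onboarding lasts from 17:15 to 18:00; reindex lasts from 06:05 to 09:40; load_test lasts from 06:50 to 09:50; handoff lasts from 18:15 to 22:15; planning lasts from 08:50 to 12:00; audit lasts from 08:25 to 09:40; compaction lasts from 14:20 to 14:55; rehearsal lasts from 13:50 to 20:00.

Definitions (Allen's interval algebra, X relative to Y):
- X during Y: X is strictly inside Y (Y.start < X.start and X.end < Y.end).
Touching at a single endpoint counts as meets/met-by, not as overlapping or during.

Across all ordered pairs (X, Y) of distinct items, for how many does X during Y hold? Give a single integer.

11

Checking all 182 ordered pairs for relation 'during'; matching pairs in alphabetical order:
(audit, load_test): audit during load_test ✓
(compaction, demo): compaction during demo ✓
(compaction, deploy): compaction during deploy ✓
(compaction, rehearsal): compaction during rehearsal ✓
(ingest, interview): ingest during interview ✓
(ingest, planning): ingest during planning ✓
(onboarding, rehearsal): onboarding during rehearsal ✓
(onboarding, sync_call): onboarding during sync_call ✓
(planning, interview): planning during interview ✓
(soundcheck, interview): soundcheck during interview ✓
(sync_call, rehearsal): sync_call during rehearsal ✓
Count: 11.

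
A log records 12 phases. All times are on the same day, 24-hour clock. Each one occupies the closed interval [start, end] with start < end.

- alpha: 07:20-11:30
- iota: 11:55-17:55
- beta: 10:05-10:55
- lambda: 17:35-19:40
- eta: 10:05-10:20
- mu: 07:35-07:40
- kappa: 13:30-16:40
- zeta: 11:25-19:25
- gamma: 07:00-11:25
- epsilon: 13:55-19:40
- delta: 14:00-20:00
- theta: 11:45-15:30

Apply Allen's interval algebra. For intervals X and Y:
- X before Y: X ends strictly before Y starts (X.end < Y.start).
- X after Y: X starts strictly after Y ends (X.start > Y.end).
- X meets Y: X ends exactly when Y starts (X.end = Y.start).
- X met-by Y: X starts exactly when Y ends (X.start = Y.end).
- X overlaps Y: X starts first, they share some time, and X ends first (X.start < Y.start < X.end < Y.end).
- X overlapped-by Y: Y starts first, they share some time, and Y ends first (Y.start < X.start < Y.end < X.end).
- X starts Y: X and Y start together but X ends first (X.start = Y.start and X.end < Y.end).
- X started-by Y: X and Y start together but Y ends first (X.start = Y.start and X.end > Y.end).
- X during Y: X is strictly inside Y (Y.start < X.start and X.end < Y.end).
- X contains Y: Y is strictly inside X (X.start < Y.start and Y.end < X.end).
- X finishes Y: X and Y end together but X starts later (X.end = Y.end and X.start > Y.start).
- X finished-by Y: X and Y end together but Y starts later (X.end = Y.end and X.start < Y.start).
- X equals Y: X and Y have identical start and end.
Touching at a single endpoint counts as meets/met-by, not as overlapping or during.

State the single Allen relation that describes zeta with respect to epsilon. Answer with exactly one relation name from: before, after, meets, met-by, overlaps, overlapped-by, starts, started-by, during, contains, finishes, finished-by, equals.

zeta = [11:25, 19:25]; epsilon = [13:55, 19:40].
Compare endpoints: zeta.start < epsilon.start, zeta.start < epsilon.end, zeta.end > epsilon.start, zeta.end < epsilon.end.
That pattern is 'overlaps'.

overlaps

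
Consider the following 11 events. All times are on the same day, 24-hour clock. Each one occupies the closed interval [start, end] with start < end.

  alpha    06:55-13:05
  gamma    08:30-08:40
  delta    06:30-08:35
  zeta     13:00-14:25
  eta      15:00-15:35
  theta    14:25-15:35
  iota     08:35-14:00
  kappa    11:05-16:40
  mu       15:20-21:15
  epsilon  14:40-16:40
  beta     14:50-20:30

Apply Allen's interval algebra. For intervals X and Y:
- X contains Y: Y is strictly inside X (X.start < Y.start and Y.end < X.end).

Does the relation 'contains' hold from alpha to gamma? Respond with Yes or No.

alpha = [06:55, 13:05], gamma = [08:30, 08:40].
Actual relation of alpha to gamma: contains.
Asked whether 'contains' holds → Yes.

Yes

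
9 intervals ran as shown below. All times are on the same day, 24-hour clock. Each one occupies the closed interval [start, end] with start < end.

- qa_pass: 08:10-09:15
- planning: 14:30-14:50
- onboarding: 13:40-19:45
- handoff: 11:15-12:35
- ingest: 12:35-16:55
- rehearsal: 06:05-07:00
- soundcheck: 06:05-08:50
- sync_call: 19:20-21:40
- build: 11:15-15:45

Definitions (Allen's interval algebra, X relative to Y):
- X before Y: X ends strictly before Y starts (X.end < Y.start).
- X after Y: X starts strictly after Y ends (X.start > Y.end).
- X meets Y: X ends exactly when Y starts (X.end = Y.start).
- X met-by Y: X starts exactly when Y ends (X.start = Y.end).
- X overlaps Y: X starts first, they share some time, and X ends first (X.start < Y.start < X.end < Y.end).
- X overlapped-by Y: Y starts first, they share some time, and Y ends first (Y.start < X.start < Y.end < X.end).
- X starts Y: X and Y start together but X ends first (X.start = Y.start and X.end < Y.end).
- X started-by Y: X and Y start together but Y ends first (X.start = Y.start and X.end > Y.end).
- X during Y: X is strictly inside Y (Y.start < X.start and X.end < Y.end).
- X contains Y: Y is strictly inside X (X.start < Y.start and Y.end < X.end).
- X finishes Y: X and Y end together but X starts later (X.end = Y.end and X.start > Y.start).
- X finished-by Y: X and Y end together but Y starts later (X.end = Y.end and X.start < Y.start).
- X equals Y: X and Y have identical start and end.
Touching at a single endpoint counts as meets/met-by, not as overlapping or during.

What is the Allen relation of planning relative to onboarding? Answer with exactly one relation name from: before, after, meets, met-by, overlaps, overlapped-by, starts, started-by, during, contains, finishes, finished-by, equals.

during

planning = [14:30, 14:50]; onboarding = [13:40, 19:45].
Compare endpoints: planning.start > onboarding.start, planning.start < onboarding.end, planning.end > onboarding.start, planning.end < onboarding.end.
That pattern is 'during'.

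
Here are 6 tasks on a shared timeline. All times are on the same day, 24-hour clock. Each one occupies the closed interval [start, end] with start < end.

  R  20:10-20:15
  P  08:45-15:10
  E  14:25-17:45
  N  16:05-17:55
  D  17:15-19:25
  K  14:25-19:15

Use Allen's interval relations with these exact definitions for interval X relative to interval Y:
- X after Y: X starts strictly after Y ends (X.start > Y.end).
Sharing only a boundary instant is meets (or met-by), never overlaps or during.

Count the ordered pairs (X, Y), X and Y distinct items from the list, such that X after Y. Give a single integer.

Checking all 30 ordered pairs for relation 'after'; matching pairs in alphabetical order:
(D, P): D after P ✓
(N, P): N after P ✓
(R, D): R after D ✓
(R, E): R after E ✓
(R, K): R after K ✓
(R, N): R after N ✓
(R, P): R after P ✓
Count: 7.

7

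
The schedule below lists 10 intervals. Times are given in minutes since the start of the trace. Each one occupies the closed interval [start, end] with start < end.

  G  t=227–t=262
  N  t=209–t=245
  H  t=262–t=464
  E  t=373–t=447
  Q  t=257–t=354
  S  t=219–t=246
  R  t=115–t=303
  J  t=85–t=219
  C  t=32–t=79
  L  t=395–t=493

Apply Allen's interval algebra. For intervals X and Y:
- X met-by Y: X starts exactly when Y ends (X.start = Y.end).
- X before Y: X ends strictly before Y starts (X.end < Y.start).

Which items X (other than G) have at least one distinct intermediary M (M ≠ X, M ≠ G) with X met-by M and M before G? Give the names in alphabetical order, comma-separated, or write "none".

Target G = [t=227, t=262].
Intermediaries M with M before G: C, J.
Via C — items with X met-by C: none.
Via J — items with X met-by J: S.
Union: S.

S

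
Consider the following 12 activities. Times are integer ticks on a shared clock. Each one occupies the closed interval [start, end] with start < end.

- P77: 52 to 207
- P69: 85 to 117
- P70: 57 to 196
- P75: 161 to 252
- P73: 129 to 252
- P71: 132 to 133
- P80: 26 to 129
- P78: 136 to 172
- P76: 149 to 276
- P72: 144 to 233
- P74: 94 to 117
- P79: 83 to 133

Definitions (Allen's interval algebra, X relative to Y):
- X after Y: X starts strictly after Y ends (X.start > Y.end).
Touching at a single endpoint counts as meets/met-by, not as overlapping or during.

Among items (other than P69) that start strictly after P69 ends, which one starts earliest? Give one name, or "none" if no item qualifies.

P73

Target P69 = [85, 117].
P70 [57, 196] → contains → excluded.
P71 [132, 133] → after → candidate.
P72 [144, 233] → after → candidate.
P73 [129, 252] → after → candidate.
P74 [94, 117] → finishes → excluded.
P75 [161, 252] → after → candidate.
P76 [149, 276] → after → candidate.
P77 [52, 207] → contains → excluded.
P78 [136, 172] → after → candidate.
P79 [83, 133] → contains → excluded.
P80 [26, 129] → contains → excluded.
Among candidates, earliest start is 129 → P73.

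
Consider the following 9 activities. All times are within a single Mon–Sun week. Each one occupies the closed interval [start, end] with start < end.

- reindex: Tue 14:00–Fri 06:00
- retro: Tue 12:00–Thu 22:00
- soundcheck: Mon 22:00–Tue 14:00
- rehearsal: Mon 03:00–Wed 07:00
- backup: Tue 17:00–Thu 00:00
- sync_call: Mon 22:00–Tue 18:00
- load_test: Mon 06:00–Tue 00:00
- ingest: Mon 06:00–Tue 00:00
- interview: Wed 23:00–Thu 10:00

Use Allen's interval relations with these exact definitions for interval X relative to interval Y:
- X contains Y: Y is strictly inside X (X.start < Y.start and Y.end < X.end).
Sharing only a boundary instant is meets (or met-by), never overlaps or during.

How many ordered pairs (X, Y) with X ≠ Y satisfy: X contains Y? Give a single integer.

8

Checking all 72 ordered pairs for relation 'contains'; matching pairs in alphabetical order:
(rehearsal, ingest): rehearsal contains ingest ✓
(rehearsal, load_test): rehearsal contains load_test ✓
(rehearsal, soundcheck): rehearsal contains soundcheck ✓
(rehearsal, sync_call): rehearsal contains sync_call ✓
(reindex, backup): reindex contains backup ✓
(reindex, interview): reindex contains interview ✓
(retro, backup): retro contains backup ✓
(retro, interview): retro contains interview ✓
Count: 8.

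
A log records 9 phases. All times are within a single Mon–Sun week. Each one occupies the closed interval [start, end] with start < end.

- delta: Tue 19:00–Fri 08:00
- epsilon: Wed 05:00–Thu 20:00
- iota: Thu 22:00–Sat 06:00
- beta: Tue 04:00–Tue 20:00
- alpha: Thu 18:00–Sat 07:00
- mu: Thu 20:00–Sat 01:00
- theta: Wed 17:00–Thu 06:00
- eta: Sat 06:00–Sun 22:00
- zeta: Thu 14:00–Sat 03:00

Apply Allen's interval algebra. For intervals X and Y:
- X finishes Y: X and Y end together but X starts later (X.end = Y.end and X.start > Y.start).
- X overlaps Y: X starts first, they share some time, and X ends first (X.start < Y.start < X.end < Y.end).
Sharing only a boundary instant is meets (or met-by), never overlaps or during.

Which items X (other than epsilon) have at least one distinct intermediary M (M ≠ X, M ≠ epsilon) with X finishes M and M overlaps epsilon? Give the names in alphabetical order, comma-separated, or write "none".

none

Target epsilon = [Wed 05:00, Thu 20:00].
Intermediaries M with M overlaps epsilon: none.
Union: none.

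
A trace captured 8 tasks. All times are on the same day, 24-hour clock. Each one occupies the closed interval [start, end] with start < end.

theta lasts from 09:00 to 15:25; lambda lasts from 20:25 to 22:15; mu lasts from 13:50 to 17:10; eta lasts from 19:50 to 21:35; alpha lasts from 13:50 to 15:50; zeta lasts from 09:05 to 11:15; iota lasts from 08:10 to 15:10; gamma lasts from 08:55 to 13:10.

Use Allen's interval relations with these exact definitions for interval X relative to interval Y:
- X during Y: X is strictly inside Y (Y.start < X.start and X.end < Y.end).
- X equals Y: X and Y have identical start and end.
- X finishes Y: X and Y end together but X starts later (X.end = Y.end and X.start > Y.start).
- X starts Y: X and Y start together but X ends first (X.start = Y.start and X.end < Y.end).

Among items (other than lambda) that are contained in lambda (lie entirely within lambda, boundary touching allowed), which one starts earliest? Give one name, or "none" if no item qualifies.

none

Target lambda = [20:25, 22:15].
alpha [13:50, 15:50] → before → excluded.
eta [19:50, 21:35] → overlaps → excluded.
gamma [08:55, 13:10] → before → excluded.
iota [08:10, 15:10] → before → excluded.
mu [13:50, 17:10] → before → excluded.
theta [09:00, 15:25] → before → excluded.
zeta [09:05, 11:15] → before → excluded.
No candidates → none.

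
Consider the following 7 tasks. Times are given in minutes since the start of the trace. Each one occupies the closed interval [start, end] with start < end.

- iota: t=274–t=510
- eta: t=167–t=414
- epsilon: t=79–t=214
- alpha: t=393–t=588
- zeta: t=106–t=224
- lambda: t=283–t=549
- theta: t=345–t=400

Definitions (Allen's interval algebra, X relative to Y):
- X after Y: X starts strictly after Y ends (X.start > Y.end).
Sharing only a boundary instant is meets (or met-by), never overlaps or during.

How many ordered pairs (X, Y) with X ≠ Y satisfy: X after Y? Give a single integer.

Checking all 42 ordered pairs for relation 'after'; matching pairs in alphabetical order:
(alpha, epsilon): alpha after epsilon ✓
(alpha, zeta): alpha after zeta ✓
(iota, epsilon): iota after epsilon ✓
(iota, zeta): iota after zeta ✓
(lambda, epsilon): lambda after epsilon ✓
(lambda, zeta): lambda after zeta ✓
(theta, epsilon): theta after epsilon ✓
(theta, zeta): theta after zeta ✓
Count: 8.

8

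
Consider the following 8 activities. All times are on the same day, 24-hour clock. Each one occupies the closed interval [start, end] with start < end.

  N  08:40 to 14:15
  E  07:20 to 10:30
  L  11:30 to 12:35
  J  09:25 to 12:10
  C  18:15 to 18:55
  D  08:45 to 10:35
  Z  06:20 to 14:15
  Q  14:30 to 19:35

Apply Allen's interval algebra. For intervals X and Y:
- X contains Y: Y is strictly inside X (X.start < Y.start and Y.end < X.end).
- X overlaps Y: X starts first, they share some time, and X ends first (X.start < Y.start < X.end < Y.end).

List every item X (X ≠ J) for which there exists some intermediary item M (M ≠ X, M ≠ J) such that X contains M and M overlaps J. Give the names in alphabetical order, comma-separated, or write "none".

N, Z

Target J = [09:25, 12:10].
Intermediaries M with M overlaps J: D, E.
Via D — items with X contains D: N, Z.
Via E — items with X contains E: Z.
Union: N, Z.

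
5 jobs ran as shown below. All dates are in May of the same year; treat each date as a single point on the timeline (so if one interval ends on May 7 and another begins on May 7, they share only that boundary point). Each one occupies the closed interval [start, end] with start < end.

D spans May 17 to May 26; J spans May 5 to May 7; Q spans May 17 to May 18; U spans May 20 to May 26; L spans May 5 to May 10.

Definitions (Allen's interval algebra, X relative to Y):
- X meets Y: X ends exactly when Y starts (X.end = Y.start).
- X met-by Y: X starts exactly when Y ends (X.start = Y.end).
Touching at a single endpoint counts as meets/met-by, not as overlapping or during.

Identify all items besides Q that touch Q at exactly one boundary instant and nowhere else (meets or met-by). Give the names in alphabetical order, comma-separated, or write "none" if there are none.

none

Target Q = [May 17, May 18].
D [May 17, May 26] → started-by → no.
J [May 5, May 7] → before → no.
L [May 5, May 10] → before → no.
U [May 20, May 26] → after → no.
Result: none.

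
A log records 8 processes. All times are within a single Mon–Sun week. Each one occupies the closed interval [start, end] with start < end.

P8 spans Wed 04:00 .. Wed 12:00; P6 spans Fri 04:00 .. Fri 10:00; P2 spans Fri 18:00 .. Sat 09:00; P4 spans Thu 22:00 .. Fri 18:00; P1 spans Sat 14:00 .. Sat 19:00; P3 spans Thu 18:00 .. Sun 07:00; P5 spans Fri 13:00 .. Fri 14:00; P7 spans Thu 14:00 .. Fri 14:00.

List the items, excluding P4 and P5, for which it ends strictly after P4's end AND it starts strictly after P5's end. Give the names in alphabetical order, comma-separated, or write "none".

Conditions: its end is strictly after P4's end (X.end > Fri 18:00) AND its start is strictly after P5's end (X.start > Fri 14:00).
P1: end Sat 19:00 > Fri 18:00? ✓; start Sat 14:00 > Fri 14:00? ✓ → yes.
P2: end Sat 09:00 > Fri 18:00? ✓; start Fri 18:00 > Fri 14:00? ✓ → yes.
P3: end Sun 07:00 > Fri 18:00? ✓; start Thu 18:00 > Fri 14:00? ✗ → no.
P6: end Fri 10:00 > Fri 18:00? ✗; start Fri 04:00 > Fri 14:00? ✗ → no.
P7: end Fri 14:00 > Fri 18:00? ✗; start Thu 14:00 > Fri 14:00? ✗ → no.
P8: end Wed 12:00 > Fri 18:00? ✗; start Wed 04:00 > Fri 14:00? ✗ → no.
Result: P1, P2.

P1, P2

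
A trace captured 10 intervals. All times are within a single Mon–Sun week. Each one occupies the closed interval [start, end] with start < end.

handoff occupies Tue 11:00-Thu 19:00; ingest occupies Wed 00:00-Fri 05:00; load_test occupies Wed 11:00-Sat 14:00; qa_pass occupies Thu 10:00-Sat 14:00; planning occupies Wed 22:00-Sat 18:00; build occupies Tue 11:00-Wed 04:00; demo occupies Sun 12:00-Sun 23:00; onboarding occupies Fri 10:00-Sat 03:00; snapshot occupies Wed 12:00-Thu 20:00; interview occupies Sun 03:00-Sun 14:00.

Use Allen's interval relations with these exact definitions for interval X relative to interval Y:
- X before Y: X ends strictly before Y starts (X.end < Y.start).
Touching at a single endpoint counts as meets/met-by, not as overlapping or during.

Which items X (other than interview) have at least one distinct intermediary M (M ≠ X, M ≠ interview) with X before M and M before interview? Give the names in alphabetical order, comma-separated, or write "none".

Target interview = [Sun 03:00, Sun 14:00].
Intermediaries M with M before interview: build, handoff, ingest, load_test, onboarding, planning, qa_pass, snapshot.
Via build — items with X before build: none.
Via handoff — items with X before handoff: none.
Via ingest — items with X before ingest: none.
Via load_test — items with X before load_test: build.
Via onboarding — items with X before onboarding: build, handoff, ingest, snapshot.
Via planning — items with X before planning: build.
Via qa_pass — items with X before qa_pass: build.
Via snapshot — items with X before snapshot: build.
Union: build, handoff, ingest, snapshot.

build, handoff, ingest, snapshot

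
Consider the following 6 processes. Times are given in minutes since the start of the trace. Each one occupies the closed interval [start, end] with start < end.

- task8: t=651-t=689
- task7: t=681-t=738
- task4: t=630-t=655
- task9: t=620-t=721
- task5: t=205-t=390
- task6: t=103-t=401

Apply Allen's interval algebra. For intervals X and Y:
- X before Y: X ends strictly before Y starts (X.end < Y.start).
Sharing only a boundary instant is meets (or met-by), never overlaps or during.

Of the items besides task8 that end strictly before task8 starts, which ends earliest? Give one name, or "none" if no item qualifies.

Target task8 = [t=651, t=689].
task4 [t=630, t=655] → overlaps → excluded.
task5 [t=205, t=390] → before → candidate.
task6 [t=103, t=401] → before → candidate.
task7 [t=681, t=738] → overlapped-by → excluded.
task9 [t=620, t=721] → contains → excluded.
Among candidates, earliest end is t=390 → task5.

task5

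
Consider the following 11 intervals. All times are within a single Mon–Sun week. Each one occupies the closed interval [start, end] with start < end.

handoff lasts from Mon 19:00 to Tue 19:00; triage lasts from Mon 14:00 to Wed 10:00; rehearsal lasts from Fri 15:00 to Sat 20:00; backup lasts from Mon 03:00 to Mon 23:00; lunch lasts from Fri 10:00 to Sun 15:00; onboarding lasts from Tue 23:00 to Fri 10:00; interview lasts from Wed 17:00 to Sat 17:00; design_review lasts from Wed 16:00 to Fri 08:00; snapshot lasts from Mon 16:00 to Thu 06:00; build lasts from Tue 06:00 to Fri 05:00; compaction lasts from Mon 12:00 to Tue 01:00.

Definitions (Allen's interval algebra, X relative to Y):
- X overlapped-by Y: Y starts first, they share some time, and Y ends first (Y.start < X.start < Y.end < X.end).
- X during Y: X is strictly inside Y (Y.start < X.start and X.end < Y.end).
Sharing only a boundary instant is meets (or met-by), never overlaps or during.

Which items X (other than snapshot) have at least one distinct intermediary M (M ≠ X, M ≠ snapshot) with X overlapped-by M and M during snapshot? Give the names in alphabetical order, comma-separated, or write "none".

build

Target snapshot = [Mon 16:00, Thu 06:00].
Intermediaries M with M during snapshot: handoff.
Via handoff — items with X overlapped-by handoff: build.
Union: build.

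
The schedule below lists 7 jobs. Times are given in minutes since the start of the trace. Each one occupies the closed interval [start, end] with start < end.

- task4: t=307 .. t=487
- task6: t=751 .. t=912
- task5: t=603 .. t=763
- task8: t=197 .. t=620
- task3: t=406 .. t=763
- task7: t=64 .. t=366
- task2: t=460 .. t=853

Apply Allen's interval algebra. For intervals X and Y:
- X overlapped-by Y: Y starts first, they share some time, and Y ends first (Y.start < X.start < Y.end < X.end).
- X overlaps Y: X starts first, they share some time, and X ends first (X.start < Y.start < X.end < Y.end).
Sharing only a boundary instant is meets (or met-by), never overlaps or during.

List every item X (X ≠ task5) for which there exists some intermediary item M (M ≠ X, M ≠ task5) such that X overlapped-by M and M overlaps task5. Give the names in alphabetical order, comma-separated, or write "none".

task2, task3

Target task5 = [t=603, t=763].
Intermediaries M with M overlaps task5: task8.
Via task8 — items with X overlapped-by task8: task2, task3.
Union: task2, task3.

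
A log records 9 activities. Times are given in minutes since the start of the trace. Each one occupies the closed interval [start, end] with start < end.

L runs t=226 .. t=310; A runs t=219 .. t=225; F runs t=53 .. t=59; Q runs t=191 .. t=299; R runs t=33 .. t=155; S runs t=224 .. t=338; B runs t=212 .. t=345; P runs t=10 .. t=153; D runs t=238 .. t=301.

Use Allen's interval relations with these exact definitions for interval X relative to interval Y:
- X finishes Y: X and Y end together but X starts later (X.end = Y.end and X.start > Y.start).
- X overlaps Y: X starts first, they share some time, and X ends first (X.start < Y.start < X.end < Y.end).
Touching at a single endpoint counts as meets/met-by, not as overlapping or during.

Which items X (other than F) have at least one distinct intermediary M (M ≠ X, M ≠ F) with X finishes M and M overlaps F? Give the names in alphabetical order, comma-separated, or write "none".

none

Target F = [t=53, t=59].
Intermediaries M with M overlaps F: none.
Union: none.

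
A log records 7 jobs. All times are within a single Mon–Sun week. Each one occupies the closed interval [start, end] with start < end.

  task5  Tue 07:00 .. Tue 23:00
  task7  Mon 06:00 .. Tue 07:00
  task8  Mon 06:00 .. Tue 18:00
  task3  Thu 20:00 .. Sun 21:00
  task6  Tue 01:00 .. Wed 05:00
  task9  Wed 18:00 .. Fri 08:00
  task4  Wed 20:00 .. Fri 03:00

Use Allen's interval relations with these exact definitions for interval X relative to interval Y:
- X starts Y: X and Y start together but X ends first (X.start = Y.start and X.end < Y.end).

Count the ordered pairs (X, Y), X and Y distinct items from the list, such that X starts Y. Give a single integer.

1

Checking all 42 ordered pairs for relation 'starts'; matching pairs in alphabetical order:
(task7, task8): task7 starts task8 ✓
Count: 1.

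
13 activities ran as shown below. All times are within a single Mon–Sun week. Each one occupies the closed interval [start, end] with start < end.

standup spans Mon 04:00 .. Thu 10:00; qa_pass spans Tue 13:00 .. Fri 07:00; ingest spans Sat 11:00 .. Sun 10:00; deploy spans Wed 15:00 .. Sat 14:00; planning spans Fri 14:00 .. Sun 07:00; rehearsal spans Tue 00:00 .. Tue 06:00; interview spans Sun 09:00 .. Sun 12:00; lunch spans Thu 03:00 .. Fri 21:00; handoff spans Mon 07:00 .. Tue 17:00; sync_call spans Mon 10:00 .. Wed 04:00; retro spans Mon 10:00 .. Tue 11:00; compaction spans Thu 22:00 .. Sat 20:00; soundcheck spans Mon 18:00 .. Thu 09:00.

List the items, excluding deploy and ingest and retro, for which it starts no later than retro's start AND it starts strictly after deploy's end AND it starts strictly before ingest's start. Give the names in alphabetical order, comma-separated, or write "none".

Conditions: its start is no later than retro's start (X.start <= Mon 10:00) AND its start is strictly after deploy's end (X.start > Sat 14:00) AND its start is strictly before ingest's start (X.start < Sat 11:00).
compaction: start Thu 22:00 <= Mon 10:00? ✗; start Thu 22:00 > Sat 14:00? ✗; start Thu 22:00 < Sat 11:00? ✓ → no.
handoff: start Mon 07:00 <= Mon 10:00? ✓; start Mon 07:00 > Sat 14:00? ✗; start Mon 07:00 < Sat 11:00? ✓ → no.
interview: start Sun 09:00 <= Mon 10:00? ✗; start Sun 09:00 > Sat 14:00? ✓; start Sun 09:00 < Sat 11:00? ✗ → no.
lunch: start Thu 03:00 <= Mon 10:00? ✗; start Thu 03:00 > Sat 14:00? ✗; start Thu 03:00 < Sat 11:00? ✓ → no.
planning: start Fri 14:00 <= Mon 10:00? ✗; start Fri 14:00 > Sat 14:00? ✗; start Fri 14:00 < Sat 11:00? ✓ → no.
qa_pass: start Tue 13:00 <= Mon 10:00? ✗; start Tue 13:00 > Sat 14:00? ✗; start Tue 13:00 < Sat 11:00? ✓ → no.
rehearsal: start Tue 00:00 <= Mon 10:00? ✗; start Tue 00:00 > Sat 14:00? ✗; start Tue 00:00 < Sat 11:00? ✓ → no.
soundcheck: start Mon 18:00 <= Mon 10:00? ✗; start Mon 18:00 > Sat 14:00? ✗; start Mon 18:00 < Sat 11:00? ✓ → no.
standup: start Mon 04:00 <= Mon 10:00? ✓; start Mon 04:00 > Sat 14:00? ✗; start Mon 04:00 < Sat 11:00? ✓ → no.
sync_call: start Mon 10:00 <= Mon 10:00? ✓; start Mon 10:00 > Sat 14:00? ✗; start Mon 10:00 < Sat 11:00? ✓ → no.
Result: none.

none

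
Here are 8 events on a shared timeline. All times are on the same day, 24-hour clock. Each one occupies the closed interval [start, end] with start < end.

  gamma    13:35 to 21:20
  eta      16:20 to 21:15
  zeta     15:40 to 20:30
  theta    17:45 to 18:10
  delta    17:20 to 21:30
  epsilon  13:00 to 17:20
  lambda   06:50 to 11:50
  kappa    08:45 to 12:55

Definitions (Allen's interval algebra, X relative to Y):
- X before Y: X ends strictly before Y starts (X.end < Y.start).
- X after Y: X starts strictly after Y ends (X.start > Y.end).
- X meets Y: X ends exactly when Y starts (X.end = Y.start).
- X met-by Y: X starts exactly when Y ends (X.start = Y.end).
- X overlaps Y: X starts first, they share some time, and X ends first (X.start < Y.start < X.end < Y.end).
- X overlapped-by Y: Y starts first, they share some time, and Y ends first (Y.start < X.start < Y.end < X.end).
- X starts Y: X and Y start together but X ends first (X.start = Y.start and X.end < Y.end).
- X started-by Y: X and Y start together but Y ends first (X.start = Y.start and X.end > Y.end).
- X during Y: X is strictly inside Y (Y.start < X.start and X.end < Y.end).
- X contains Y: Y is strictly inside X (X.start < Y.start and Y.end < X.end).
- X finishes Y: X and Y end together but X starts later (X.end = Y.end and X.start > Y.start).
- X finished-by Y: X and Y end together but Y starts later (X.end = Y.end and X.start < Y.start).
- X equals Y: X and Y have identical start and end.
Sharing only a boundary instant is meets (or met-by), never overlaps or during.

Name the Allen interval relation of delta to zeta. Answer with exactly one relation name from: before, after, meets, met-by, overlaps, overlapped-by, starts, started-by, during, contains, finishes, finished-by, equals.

delta = [17:20, 21:30]; zeta = [15:40, 20:30].
Compare endpoints: delta.start > zeta.start, delta.start < zeta.end, delta.end > zeta.start, delta.end > zeta.end.
That pattern is 'overlapped-by'.

overlapped-by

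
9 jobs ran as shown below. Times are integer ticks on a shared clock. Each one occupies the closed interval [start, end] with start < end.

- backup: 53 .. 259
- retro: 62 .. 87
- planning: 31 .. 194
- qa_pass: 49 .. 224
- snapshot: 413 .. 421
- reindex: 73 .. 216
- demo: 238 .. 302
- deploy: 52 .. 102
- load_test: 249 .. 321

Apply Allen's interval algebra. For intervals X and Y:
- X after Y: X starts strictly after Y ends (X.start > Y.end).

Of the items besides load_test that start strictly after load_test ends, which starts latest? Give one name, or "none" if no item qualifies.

Target load_test = [249, 321].
backup [53, 259] → overlaps → excluded.
demo [238, 302] → overlaps → excluded.
deploy [52, 102] → before → excluded.
planning [31, 194] → before → excluded.
qa_pass [49, 224] → before → excluded.
reindex [73, 216] → before → excluded.
retro [62, 87] → before → excluded.
snapshot [413, 421] → after → candidate.
Among candidates, latest start is 413 → snapshot.

snapshot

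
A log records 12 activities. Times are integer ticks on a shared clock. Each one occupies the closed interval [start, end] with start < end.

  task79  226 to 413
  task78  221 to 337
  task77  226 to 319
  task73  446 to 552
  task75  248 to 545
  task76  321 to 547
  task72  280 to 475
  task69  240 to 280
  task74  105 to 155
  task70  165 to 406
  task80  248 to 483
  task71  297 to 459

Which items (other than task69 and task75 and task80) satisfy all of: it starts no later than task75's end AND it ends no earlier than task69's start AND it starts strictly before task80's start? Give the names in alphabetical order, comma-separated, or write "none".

task70, task77, task78, task79

Conditions: its start is no later than task75's end (X.start <= 545) AND its end is no earlier than task69's start (X.end >= 240) AND its start is strictly before task80's start (X.start < 248).
task70: start 165 <= 545? ✓; end 406 >= 240? ✓; start 165 < 248? ✓ → yes.
task71: start 297 <= 545? ✓; end 459 >= 240? ✓; start 297 < 248? ✗ → no.
task72: start 280 <= 545? ✓; end 475 >= 240? ✓; start 280 < 248? ✗ → no.
task73: start 446 <= 545? ✓; end 552 >= 240? ✓; start 446 < 248? ✗ → no.
task74: start 105 <= 545? ✓; end 155 >= 240? ✗; start 105 < 248? ✓ → no.
task76: start 321 <= 545? ✓; end 547 >= 240? ✓; start 321 < 248? ✗ → no.
task77: start 226 <= 545? ✓; end 319 >= 240? ✓; start 226 < 248? ✓ → yes.
task78: start 221 <= 545? ✓; end 337 >= 240? ✓; start 221 < 248? ✓ → yes.
task79: start 226 <= 545? ✓; end 413 >= 240? ✓; start 226 < 248? ✓ → yes.
Result: task70, task77, task78, task79.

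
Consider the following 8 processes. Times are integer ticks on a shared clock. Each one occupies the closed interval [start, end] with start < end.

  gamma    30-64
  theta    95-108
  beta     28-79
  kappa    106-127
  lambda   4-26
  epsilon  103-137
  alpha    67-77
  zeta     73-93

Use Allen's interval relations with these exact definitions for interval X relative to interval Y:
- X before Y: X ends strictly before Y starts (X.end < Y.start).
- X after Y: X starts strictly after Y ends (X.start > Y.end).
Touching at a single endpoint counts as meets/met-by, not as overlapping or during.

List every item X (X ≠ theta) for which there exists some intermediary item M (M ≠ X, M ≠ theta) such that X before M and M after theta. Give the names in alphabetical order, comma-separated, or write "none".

none

Target theta = [95, 108].
Intermediaries M with M after theta: none.
Union: none.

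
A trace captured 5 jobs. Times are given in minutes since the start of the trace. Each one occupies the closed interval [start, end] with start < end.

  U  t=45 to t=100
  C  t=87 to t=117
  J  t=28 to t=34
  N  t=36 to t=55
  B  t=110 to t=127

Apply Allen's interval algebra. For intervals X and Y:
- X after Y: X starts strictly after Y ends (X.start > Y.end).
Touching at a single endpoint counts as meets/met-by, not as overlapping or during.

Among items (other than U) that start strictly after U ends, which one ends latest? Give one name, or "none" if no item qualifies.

B

Target U = [t=45, t=100].
B [t=110, t=127] → after → candidate.
C [t=87, t=117] → overlapped-by → excluded.
J [t=28, t=34] → before → excluded.
N [t=36, t=55] → overlaps → excluded.
Among candidates, latest end is t=127 → B.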